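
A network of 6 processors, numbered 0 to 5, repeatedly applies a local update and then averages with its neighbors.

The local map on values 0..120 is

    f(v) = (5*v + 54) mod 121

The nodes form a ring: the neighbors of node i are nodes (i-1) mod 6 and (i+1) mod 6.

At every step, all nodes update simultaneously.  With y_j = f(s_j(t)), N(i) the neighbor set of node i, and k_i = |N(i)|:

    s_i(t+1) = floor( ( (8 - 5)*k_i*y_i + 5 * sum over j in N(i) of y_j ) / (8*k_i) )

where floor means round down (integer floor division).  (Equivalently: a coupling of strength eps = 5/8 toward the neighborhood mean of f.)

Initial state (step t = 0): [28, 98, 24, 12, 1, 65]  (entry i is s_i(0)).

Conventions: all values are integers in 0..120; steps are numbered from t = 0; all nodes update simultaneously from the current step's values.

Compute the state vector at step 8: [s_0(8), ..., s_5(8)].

Answer: [53, 71, 66, 44, 34, 39]

Derivation:
t=0: [28, 98, 24, 12, 1, 65]
t=1: [51, 61, 74, 77, 62, 47]
t=2: [76, 83, 83, 47, 38, 38]
t=3: [60, 95, 87, 51, 16, 23]
t=4: [71, 53, 36, 30, 40, 57]
t=5: [71, 78, 92, 70, 60, 54]
t=6: [68, 54, 49, 59, 80, 80]
t=7: [65, 58, 80, 86, 96, 72]
t=8: [53, 71, 66, 44, 34, 39]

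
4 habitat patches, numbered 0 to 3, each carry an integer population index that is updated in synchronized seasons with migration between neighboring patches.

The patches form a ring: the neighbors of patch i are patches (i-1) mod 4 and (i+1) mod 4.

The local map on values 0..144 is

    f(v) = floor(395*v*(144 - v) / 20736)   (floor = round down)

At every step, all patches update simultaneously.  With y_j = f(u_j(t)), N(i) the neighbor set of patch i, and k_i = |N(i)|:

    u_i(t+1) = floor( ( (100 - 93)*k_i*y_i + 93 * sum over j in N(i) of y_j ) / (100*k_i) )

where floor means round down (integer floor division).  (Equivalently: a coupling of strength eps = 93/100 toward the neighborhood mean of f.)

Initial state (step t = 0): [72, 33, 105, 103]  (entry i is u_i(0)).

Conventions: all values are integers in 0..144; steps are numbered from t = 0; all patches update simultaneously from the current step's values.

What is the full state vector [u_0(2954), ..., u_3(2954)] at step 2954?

Simulating step by step:
t=0: [72, 33, 105, 103]
t=1: [76, 86, 74, 87]
t=2: [94, 97, 94, 97]
t=3: [86, 88, 86, 88]
t=4: [93, 94, 93, 94]
t=5: [89, 89, 89, 89]
t=6: [93, 93, 93, 93]
t=7: [90, 90, 90, 90]
t=8: [92, 92, 92, 92]
t=9: [91, 91, 91, 91]
t=10: [91, 91, 91, 91]

Answer: [91, 91, 91, 91]
Key observation: The state at step 9, [91, 91, 91, 91], reappears at step 10: the system is in a cycle of period 1 from step 9 on.  Therefore the state at step 2954 equals the state at step 9 + ((2954 - 9) mod 1) = 9, which is [91, 91, 91, 91].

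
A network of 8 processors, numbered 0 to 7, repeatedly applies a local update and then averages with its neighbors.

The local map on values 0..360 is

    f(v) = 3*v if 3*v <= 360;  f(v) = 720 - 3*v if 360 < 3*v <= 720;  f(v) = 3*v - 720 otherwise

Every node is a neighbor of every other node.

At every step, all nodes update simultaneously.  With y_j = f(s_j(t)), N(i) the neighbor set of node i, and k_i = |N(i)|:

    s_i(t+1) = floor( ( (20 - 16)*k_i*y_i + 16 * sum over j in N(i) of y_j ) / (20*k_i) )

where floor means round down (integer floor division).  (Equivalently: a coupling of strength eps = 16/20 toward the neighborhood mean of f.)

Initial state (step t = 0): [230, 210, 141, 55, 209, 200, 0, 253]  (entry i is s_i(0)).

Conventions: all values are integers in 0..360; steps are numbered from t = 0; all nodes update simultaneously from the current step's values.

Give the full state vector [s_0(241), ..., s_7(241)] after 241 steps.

Answer: [9, 9, 9, 9, 9, 9, 9, 9]
Key observation: The state at step 6, [27, 27, 27, 27, 27, 27, 27, 27], reappears at step 10: the system is in a cycle of period 4 from step 6 on.  Therefore the state at step 241 equals the state at step 6 + ((241 - 6) mod 4) = 9, which is [9, 9, 9, 9, 9, 9, 9, 9].

Derivation:
t=0: [230, 210, 141, 55, 209, 200, 0, 253]
t=1: [97, 103, 120, 109, 103, 105, 95, 98]
t=2: [309, 311, 315, 312, 311, 311, 309, 309]
t=3: [212, 212, 213, 212, 212, 212, 212, 212]
t=4: [83, 83, 83, 83, 83, 83, 83, 83]
t=5: [249, 249, 249, 249, 249, 249, 249, 249]
t=6: [27, 27, 27, 27, 27, 27, 27, 27]
t=7: [81, 81, 81, 81, 81, 81, 81, 81]
t=8: [243, 243, 243, 243, 243, 243, 243, 243]
t=9: [9, 9, 9, 9, 9, 9, 9, 9]
t=10: [27, 27, 27, 27, 27, 27, 27, 27]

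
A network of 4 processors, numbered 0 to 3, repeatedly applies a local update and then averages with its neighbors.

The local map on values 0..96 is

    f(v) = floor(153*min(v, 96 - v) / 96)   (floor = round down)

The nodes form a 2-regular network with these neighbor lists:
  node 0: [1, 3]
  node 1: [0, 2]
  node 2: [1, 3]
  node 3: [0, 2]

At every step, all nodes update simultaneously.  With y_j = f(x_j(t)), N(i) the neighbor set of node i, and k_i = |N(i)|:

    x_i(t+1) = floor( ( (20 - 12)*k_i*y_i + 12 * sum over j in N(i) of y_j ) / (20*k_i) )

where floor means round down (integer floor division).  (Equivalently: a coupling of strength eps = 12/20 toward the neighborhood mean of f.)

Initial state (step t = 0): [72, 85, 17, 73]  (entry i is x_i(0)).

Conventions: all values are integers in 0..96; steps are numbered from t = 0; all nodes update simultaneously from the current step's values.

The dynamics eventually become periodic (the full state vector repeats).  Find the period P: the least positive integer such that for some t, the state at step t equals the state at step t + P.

Simulating step by step:
t=0: [72, 85, 17, 73]
t=1: [31, 26, 26, 33]
t=2: [47, 43, 44, 47]
t=3: [72, 70, 70, 72]
t=4: [38, 40, 40, 38]
t=5: [60, 62, 62, 60]
t=6: [56, 54, 54, 56]
t=7: [63, 65, 65, 63]
t=8: [51, 49, 49, 51]
t=9: [71, 73, 73, 71]
t=10: [38, 36, 36, 38]
t=11: [59, 57, 57, 59]
t=12: [59, 60, 60, 59]
t=13: [57, 57, 57, 57]
t=14: [62, 62, 62, 62]
t=15: [54, 54, 54, 54]
t=16: [66, 66, 66, 66]
t=17: [47, 47, 47, 47]
t=18: [74, 74, 74, 74]
t=19: [35, 35, 35, 35]
t=20: [55, 55, 55, 55]
t=21: [65, 65, 65, 65]
t=22: [49, 49, 49, 49]
t=23: [74, 74, 74, 74]

Answer: 5
Key observation: The state at step 18, [74, 74, 74, 74], reappears at step 23 — and no state repeats earlier — so the cycle the system enters has period 5.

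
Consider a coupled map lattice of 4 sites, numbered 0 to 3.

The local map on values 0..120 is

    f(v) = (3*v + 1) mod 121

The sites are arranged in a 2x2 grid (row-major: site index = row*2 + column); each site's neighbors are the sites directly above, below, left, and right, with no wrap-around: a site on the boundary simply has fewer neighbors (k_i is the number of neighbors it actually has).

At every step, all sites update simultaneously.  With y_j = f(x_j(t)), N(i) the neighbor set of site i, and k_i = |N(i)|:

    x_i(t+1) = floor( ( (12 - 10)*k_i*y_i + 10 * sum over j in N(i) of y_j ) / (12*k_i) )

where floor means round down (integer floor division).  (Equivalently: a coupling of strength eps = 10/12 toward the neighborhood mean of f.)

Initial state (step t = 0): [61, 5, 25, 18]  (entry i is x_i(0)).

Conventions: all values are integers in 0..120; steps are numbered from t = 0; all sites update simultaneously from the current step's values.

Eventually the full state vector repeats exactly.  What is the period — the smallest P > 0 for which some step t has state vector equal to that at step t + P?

Simulating step by step:
t=0: [61, 5, 25, 18]
t=1: [48, 51, 61, 47]
t=2: [44, 24, 29, 43]
t=3: [69, 20, 23, 68]
t=4: [69, 81, 82, 68]
t=5: [17, 71, 72, 16]
t=6: [87, 57, 58, 86]
t=7: [47, 23, 24, 46]
t=8: [63, 27, 28, 62]
t=9: [81, 69, 70, 80]
t=10: [74, 65, 65, 93]
t=11: [79, 70, 70, 68]
t=12: [94, 98, 98, 89]
t=13: [51, 36, 36, 48]
t=14: [96, 41, 41, 94]
t=15: [10, 37, 37, 9]
t=16: [98, 43, 43, 98]
t=17: [16, 45, 45, 16]
t=18: [20, 43, 43, 20]
t=19: [17, 52, 52, 17]
t=20: [38, 49, 49, 38]
t=21: [41, 100, 100, 41]
t=22: [49, 12, 12, 49]
t=23: [35, 28, 28, 35]
t=24: [88, 102, 102, 88]
t=25: [58, 30, 30, 58]
t=26: [84, 60, 60, 84]
t=27: [51, 19, 19, 51]
t=28: [53, 37, 37, 53]
t=29: [99, 51, 51, 99]
t=30: [36, 52, 52, 36]
t=31: [48, 96, 96, 48]
t=32: [43, 27, 27, 43]
t=33: [69, 21, 21, 69]
t=34: [67, 83, 83, 67]
t=35: [20, 68, 68, 20]
t=36: [80, 64, 64, 80]
t=37: [80, 112, 112, 80]
t=38: [99, 115, 115, 99]
t=39: [96, 64, 64, 96]
t=40: [67, 51, 51, 67]
t=41: [41, 73, 73, 41]
t=42: [83, 19, 19, 83]
t=43: [49, 16, 16, 49]
t=44: [45, 30, 30, 45]
t=45: [78, 27, 27, 78]
t=46: [87, 108, 108, 87]
t=47: [72, 30, 30, 72]
t=48: [91, 95, 95, 91]
t=49: [42, 34, 34, 42]
t=50: [86, 22, 22, 86]
t=51: [58, 25, 25, 58]
t=52: [72, 57, 57, 72]
t=53: [58, 88, 88, 58]
t=54: [28, 48, 48, 28]
t=55: [34, 74, 74, 34]
t=56: [102, 102, 102, 102]
t=57: [65, 65, 65, 65]
t=58: [75, 75, 75, 75]
t=59: [105, 105, 105, 105]
t=60: [74, 74, 74, 74]
t=61: [102, 102, 102, 102]

Answer: 5
Key observation: The state at step 56, [102, 102, 102, 102], reappears at step 61 — and no state repeats earlier — so the cycle the system enters has period 5.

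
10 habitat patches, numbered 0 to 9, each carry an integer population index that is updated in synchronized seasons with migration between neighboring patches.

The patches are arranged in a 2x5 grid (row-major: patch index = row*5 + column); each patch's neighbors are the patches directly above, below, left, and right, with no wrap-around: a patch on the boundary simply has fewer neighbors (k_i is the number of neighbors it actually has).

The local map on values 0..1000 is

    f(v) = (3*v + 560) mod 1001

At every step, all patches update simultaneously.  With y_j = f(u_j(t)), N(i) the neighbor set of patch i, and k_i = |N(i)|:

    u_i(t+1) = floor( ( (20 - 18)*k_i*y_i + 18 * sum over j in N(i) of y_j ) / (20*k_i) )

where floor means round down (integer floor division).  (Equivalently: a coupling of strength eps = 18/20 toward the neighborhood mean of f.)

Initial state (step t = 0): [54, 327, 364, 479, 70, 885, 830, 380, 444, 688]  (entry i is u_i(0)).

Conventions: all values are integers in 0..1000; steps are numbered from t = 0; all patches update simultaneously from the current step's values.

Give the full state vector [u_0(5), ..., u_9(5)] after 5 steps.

Answer: [382, 147, 527, 499, 732, 67, 297, 288, 553, 561]

Derivation:
t=0: [54, 327, 364, 479, 70, 885, 830, 380, 444, 688]
t=1: [410, 480, 735, 793, 805, 367, 440, 546, 784, 809]
t=2: [825, 829, 715, 887, 962, 816, 644, 785, 726, 945]
t=3: [25, 371, 422, 586, 318, 235, 337, 670, 530, 569]
t=4: [484, 676, 549, 477, 312, 568, 508, 519, 359, 323]
t=5: [382, 147, 527, 499, 732, 67, 297, 288, 553, 561]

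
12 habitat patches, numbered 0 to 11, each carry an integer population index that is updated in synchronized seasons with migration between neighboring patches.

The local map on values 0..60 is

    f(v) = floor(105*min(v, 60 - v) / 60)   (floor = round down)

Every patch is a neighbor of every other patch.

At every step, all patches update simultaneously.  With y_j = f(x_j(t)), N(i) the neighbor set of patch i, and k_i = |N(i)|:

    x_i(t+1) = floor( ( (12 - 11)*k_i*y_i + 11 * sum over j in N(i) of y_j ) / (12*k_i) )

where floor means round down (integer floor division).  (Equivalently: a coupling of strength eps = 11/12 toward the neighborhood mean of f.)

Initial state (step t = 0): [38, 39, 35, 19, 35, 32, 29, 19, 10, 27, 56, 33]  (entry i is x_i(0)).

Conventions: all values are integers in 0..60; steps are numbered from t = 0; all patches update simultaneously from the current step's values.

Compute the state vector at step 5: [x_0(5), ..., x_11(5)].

Answer: [17, 17, 17, 17, 17, 17, 17, 17, 17, 17, 17, 17]

Derivation:
t=0: [38, 39, 35, 19, 35, 32, 29, 19, 10, 27, 56, 33]
t=1: [36, 36, 36, 36, 36, 36, 36, 36, 36, 36, 36, 36]
t=2: [42, 42, 42, 42, 42, 42, 42, 42, 42, 42, 42, 42]
t=3: [31, 31, 31, 31, 31, 31, 31, 31, 31, 31, 31, 31]
t=4: [50, 50, 50, 50, 50, 50, 50, 50, 50, 50, 50, 50]
t=5: [17, 17, 17, 17, 17, 17, 17, 17, 17, 17, 17, 17]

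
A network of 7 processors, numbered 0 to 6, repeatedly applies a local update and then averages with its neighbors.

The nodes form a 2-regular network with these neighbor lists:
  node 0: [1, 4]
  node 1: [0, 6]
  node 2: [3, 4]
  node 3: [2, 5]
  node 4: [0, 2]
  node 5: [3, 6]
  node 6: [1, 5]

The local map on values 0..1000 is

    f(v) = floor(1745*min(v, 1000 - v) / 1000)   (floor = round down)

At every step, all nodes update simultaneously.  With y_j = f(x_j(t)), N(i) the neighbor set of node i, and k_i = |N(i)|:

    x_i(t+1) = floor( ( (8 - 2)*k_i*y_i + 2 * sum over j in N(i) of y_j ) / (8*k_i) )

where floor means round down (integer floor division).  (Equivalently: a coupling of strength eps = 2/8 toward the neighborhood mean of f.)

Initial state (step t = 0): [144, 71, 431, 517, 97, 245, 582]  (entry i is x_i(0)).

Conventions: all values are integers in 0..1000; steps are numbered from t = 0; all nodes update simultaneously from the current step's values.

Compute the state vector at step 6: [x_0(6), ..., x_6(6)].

Simulating step by step:
t=0: [144, 71, 431, 517, 97, 245, 582]
t=1: [224, 214, 690, 778, 252, 516, 615]
t=2: [394, 412, 508, 463, 445, 765, 655]
t=3: [702, 699, 841, 763, 775, 483, 592]
t=4: [504, 547, 308, 449, 393, 772, 704]
t=5: [833, 765, 586, 704, 689, 460, 535]
t=6: [337, 445, 673, 577, 533, 767, 759]

Answer: [337, 445, 673, 577, 533, 767, 759]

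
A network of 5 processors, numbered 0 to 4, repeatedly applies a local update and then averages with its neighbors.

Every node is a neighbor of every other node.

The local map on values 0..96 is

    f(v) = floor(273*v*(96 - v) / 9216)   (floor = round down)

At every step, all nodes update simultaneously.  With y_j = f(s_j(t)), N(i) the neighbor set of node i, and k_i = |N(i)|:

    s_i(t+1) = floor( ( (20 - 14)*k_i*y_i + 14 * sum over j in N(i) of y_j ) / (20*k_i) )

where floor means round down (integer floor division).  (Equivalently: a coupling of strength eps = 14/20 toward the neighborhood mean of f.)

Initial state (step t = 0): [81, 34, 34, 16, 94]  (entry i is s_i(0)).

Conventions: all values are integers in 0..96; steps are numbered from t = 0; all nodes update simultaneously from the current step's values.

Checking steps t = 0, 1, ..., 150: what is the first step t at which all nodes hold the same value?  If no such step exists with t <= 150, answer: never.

Answer: 2
Key observation: Synchronization is absorbing here: once all nodes are equal they stay equal, and step 2 is the first all-equal step.

Derivation:
t=0: [81, 34, 34, 16, 94]  (not all equal)
t=1: [39, 42, 42, 39, 35]  (not all equal)
t=2: [65, 65, 65, 65, 65]  (all equal)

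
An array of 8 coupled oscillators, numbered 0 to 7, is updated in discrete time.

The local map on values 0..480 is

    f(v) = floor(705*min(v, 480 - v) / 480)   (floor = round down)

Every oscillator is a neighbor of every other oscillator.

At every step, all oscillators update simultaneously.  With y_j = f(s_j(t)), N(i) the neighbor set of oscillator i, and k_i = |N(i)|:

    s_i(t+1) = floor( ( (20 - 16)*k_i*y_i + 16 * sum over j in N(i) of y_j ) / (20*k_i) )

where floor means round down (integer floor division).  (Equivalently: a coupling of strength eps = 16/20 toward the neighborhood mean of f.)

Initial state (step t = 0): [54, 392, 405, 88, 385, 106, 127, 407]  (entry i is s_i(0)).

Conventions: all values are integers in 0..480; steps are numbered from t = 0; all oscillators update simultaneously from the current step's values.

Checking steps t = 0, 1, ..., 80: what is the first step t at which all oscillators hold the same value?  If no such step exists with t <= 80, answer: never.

Simulating step by step:
t=0: [54, 392, 405, 88, 385, 106, 127, 407]  (not all equal)
t=1: [124, 129, 127, 129, 130, 131, 134, 127]  (not all equal)
t=2: [188, 188, 188, 188, 188, 189, 189, 188]  (not all equal)
t=3: [276, 276, 276, 276, 276, 276, 276, 276]  (all equal)

Answer: 3
Key observation: Synchronization is absorbing here: once all oscillators are equal they stay equal, and step 3 is the first all-equal step.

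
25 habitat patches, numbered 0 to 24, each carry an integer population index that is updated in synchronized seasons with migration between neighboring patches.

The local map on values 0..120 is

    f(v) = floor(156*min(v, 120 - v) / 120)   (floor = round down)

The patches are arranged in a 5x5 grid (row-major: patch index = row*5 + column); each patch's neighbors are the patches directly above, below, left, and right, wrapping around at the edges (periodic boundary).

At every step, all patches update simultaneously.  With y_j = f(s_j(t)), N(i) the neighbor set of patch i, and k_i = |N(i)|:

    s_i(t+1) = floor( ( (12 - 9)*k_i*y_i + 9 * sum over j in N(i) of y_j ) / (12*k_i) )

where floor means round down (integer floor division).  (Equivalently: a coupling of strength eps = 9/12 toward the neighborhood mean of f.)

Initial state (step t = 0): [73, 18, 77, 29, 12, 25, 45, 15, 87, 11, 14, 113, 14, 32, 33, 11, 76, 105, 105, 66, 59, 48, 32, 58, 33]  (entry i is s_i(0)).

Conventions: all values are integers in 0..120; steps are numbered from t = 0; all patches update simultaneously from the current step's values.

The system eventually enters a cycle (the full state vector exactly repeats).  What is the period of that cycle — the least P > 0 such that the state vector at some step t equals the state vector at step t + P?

Simulating step by step:
t=0: [73, 18, 77, 29, 12, 25, 45, 15, 87, 11, 14, 113, 14, 32, 33, 11, 76, 105, 105, 66, 59, 48, 32, 58, 33]
t=1: [42, 50, 36, 44, 32, 36, 30, 37, 31, 28, 22, 30, 21, 32, 37, 44, 33, 30, 43, 39, 52, 52, 49, 44, 54]
t=2: [54, 54, 55, 48, 50, 40, 46, 40, 44, 41, 42, 35, 38, 42, 41, 49, 48, 44, 48, 55, 63, 61, 54, 60, 57]
t=3: [66, 69, 65, 66, 64, 57, 55, 57, 55, 55, 53, 53, 51, 54, 56, 64, 60, 59, 64, 65, 71, 70, 70, 69, 72]
t=4: [69, 68, 69, 70, 69, 71, 70, 70, 71, 71, 70, 70, 70, 70, 70, 70, 72, 71, 71, 69, 66, 67, 68, 66, 66]
t=5: [66, 66, 66, 65, 66, 64, 65, 64, 64, 63, 64, 64, 64, 64, 64, 65, 64, 63, 65, 65, 67, 66, 66, 67, 68]
t=6: [70, 70, 70, 70, 70, 71, 71, 71, 72, 72, 71, 71, 72, 71, 72, 70, 71, 71, 71, 70, 69, 70, 70, 69, 68]
t=7: [64, 64, 64, 64, 64, 63, 63, 63, 62, 62, 63, 62, 62, 62, 62, 64, 63, 63, 63, 64, 65, 64, 64, 65, 65]
t=8: [72, 72, 72, 72, 72, 73, 73, 74, 74, 74, 74, 74, 74, 74, 74, 72, 73, 73, 73, 72, 71, 72, 72, 71, 71]
t=9: [62, 61, 61, 61, 61, 60, 60, 59, 59, 59, 59, 59, 59, 59, 59, 61, 61, 60, 61, 61, 62, 62, 62, 62, 62]
t=10: [75, 76, 75, 75, 75, 76, 76, 76, 76, 76, 76, 76, 76, 76, 76, 75, 76, 76, 76, 75, 75, 75, 75, 75, 75]
t=11: [57, 57, 57, 57, 57, 57, 57, 57, 57, 57, 57, 57, 57, 57, 57, 57, 57, 57, 57, 57, 58, 57, 57, 57, 58]
t=12: [74, 74, 74, 74, 74, 74, 74, 74, 74, 74, 74, 74, 74, 74, 74, 74, 74, 74, 74, 74, 74, 74, 74, 74, 74]
t=13: [59, 59, 59, 59, 59, 59, 59, 59, 59, 59, 59, 59, 59, 59, 59, 59, 59, 59, 59, 59, 59, 59, 59, 59, 59]
t=14: [76, 76, 76, 76, 76, 76, 76, 76, 76, 76, 76, 76, 76, 76, 76, 76, 76, 76, 76, 76, 76, 76, 76, 76, 76]
t=15: [57, 57, 57, 57, 57, 57, 57, 57, 57, 57, 57, 57, 57, 57, 57, 57, 57, 57, 57, 57, 57, 57, 57, 57, 57]
t=16: [74, 74, 74, 74, 74, 74, 74, 74, 74, 74, 74, 74, 74, 74, 74, 74, 74, 74, 74, 74, 74, 74, 74, 74, 74]

Answer: 4
Key observation: The state at step 12, [74, 74, 74, 74, 74, 74, 74, 74, 74, 74, 74, 74, 74, 74, 74, 74, 74, 74, 74, 74, 74, 74, 74, 74, 74], reappears at step 16 — and no state repeats earlier — so the cycle the system enters has period 4.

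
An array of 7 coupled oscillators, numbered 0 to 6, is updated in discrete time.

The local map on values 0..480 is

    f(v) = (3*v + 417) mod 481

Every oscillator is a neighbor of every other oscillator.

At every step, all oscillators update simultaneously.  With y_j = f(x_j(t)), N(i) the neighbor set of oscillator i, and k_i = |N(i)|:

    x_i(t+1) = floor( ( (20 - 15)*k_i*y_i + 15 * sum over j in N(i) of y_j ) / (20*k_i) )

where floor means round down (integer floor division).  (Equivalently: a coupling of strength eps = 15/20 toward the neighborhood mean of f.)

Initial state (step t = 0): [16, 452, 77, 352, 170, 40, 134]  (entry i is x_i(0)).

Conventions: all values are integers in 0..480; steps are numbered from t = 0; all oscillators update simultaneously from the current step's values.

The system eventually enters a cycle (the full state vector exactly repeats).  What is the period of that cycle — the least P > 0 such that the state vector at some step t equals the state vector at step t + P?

Answer: 18
Key observation: The state at step 19, [308, 309, 309, 309, 308, 309, 309], reappears at step 37 — and no state repeats earlier — so the cycle the system enters has period 18.

Derivation:
t=0: [16, 452, 77, 352, 170, 40, 134]
t=1: [287, 270, 249, 232, 284, 236, 271]
t=2: [248, 242, 234, 227, 247, 229, 242]
t=3: [173, 171, 168, 166, 173, 166, 171]
t=4: [446, 445, 444, 443, 446, 443, 445]
t=5: [308, 307, 307, 307, 308, 307, 307]
t=6: [377, 376, 376, 376, 377, 376, 376]
t=7: [103, 102, 102, 102, 103, 102, 102]
t=8: [243, 242, 242, 242, 243, 242, 242]
t=9: [182, 181, 181, 181, 182, 181, 181]
t=10: [299, 359, 359, 359, 299, 359, 359]
t=11: [163, 126, 126, 126, 163, 126, 126]
t=12: [355, 341, 341, 341, 355, 341, 341]
t=13: [313, 368, 368, 368, 313, 368, 368]
t=14: [196, 157, 157, 157, 196, 157, 157]
t=15: [270, 316, 316, 316, 270, 316, 316]
t=16: [351, 368, 368, 368, 351, 368, 368]
t=17: [58, 65, 65, 65, 58, 65, 65]
t=18: [123, 125, 125, 125, 123, 125, 125]
t=19: [308, 309, 309, 309, 308, 309, 309]
t=20: [380, 381, 381, 381, 380, 381, 381]
t=21: [115, 116, 116, 116, 115, 116, 116]
t=22: [282, 283, 283, 283, 282, 283, 283]
t=23: [302, 303, 303, 303, 302, 303, 303]
t=24: [362, 363, 363, 363, 362, 363, 363]
t=25: [61, 62, 62, 62, 61, 62, 62]
t=26: [120, 121, 121, 121, 120, 121, 121]
t=27: [297, 298, 298, 298, 297, 298, 298]
t=28: [347, 348, 348, 348, 347, 348, 348]
t=29: [16, 17, 17, 17, 16, 17, 17]
t=30: [466, 467, 467, 467, 466, 467, 467]
t=31: [373, 374, 374, 374, 373, 374, 374]
t=32: [94, 95, 95, 95, 94, 95, 95]
t=33: [219, 220, 220, 220, 219, 220, 220]
t=34: [113, 114, 114, 114, 113, 114, 114]
t=35: [276, 277, 277, 277, 276, 277, 277]
t=36: [284, 285, 285, 285, 284, 285, 285]
t=37: [308, 309, 309, 309, 308, 309, 309]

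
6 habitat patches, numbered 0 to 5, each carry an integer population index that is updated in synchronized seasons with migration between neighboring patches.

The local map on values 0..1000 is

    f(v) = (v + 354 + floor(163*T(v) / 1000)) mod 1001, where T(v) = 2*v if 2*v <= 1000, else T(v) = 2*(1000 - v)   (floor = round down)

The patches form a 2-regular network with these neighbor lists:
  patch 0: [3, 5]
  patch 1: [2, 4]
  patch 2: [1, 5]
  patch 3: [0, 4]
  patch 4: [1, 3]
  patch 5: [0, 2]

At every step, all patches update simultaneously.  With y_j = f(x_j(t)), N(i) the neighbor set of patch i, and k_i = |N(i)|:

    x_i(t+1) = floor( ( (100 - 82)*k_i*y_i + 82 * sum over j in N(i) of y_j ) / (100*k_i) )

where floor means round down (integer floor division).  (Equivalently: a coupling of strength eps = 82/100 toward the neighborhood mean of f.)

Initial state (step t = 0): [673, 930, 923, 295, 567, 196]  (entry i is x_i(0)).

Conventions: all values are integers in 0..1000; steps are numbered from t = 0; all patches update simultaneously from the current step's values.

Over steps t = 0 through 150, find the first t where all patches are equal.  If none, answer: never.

Answer: 24
Key observation: Synchronization is absorbing here: once all patches are equal they stay equal, and step 24 is the first all-equal step.

Derivation:
t=0: [673, 930, 923, 295, 567, 196]  (not all equal)
t=1: [580, 203, 430, 213, 441, 287]  (not all equal)
t=2: [574, 875, 722, 527, 685, 539]  (not all equal)
t=3: [42, 173, 156, 90, 149, 101]  (not all equal)
t=4: [467, 560, 539, 478, 532, 484]  (not all equal)
t=5: [987, 42, 438, 591, 434, 595]  (not all equal)
t=6: [126, 837, 368, 535, 366, 538]  (not all equal)
t=7: [126, 732, 267, 564, 266, 565]  (not all equal)
t=8: [142, 610, 222, 513, 221, 514]  (not all equal)
t=9: [117, 547, 163, 491, 163, 492]  (not all equal)
t=10: [95, 475, 123, 443, 123, 443]  (not all equal)
t=11: [857, 600, 881, 577, 881, 577]  (not all equal)
t=12: [101, 237, 110, 228, 110, 228]  (not all equal)
t=13: [625, 529, 632, 522, 632, 522]  (not all equal)
t=14: [42, 91, 45, 89, 45, 89]  (not all equal)
t=15: [460, 423, 462, 421, 462, 421]  (not all equal)
t=16: [921, 956, 922, 955, 922, 955]  (not all equal)
t=17: [317, 304, 318, 303, 318, 303]  (not all equal)
t=18: [758, 771, 759, 770, 759, 770]  (not all equal)
t=19: [195, 191, 196, 190, 196, 190]  (not all equal)
t=20: [606, 611, 607, 611, 607, 611]  (not all equal)
t=21: [89, 88, 89, 87, 89, 87]  (not all equal)
t=22: [469, 471, 469, 471, 469, 471]  (not all equal)
t=23: [977, 975, 977, 975, 977, 975]  (not all equal)
t=24: [336, 336, 336, 336, 336, 336]  (all equal)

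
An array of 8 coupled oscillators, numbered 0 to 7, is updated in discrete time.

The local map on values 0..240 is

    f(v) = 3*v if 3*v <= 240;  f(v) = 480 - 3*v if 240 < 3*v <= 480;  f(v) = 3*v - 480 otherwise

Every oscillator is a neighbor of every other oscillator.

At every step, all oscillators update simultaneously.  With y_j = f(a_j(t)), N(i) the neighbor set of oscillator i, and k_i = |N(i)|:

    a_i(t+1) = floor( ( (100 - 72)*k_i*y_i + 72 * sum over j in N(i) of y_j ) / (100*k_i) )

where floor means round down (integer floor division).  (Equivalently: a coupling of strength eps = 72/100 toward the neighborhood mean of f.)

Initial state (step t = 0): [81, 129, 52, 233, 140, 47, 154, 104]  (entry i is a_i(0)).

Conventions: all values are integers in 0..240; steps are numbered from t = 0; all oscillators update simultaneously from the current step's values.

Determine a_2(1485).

Answer: a_2(1485) = 201
Key observation: The state at step 8, [147, 147, 147, 147, 147, 147, 147, 147], reappears at step 16: the system is in a cycle of period 8 from step 8 on.  Therefore the state at step 1485 equals the state at step 8 + ((1485 - 8) mod 8) = 13, which is [201, 201, 201, 201, 201, 201, 201, 201].

Derivation:
t=0: [81, 129, 52, 233, 140, 47, 154, 104]
t=1: [154, 128, 139, 151, 122, 137, 115, 142]
t=2: [62, 76, 70, 64, 79, 71, 83, 68]
t=3: [207, 215, 212, 208, 216, 212, 215, 211]
t=4: [153, 157, 156, 153, 158, 156, 157, 155]
t=5: [14, 12, 12, 14, 11, 12, 12, 13]
t=6: [38, 37, 37, 38, 36, 37, 37, 37]
t=7: [111, 111, 111, 111, 110, 111, 111, 111]
t=8: [147, 147, 147, 147, 147, 147, 147, 147]
t=9: [39, 39, 39, 39, 39, 39, 39, 39]
t=10: [117, 117, 117, 117, 117, 117, 117, 117]
t=11: [129, 129, 129, 129, 129, 129, 129, 129]
t=12: [93, 93, 93, 93, 93, 93, 93, 93]
t=13: [201, 201, 201, 201, 201, 201, 201, 201]
t=14: [123, 123, 123, 123, 123, 123, 123, 123]
t=15: [111, 111, 111, 111, 111, 111, 111, 111]
t=16: [147, 147, 147, 147, 147, 147, 147, 147]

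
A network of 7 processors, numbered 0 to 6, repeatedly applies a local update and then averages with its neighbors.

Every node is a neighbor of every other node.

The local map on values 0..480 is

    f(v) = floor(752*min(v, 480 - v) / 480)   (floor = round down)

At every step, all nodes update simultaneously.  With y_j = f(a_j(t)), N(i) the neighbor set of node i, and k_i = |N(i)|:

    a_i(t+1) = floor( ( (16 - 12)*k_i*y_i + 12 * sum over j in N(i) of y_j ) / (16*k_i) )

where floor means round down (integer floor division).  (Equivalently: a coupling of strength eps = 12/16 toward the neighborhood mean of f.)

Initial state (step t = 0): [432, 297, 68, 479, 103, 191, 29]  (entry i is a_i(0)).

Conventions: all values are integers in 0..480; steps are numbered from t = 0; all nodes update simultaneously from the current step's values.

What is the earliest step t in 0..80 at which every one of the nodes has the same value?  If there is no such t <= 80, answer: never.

Simulating step by step:
t=0: [432, 297, 68, 479, 103, 191, 29]  (not all equal)
t=1: [131, 157, 134, 121, 141, 159, 127]  (not all equal)
t=2: [215, 220, 215, 213, 216, 220, 214]  (not all equal)
t=3: [337, 338, 337, 337, 338, 338, 337]  (not all equal)
t=4: [223, 223, 223, 223, 223, 223, 223]  (all equal)

Answer: 4
Key observation: Synchronization is absorbing here: once all nodes are equal they stay equal, and step 4 is the first all-equal step.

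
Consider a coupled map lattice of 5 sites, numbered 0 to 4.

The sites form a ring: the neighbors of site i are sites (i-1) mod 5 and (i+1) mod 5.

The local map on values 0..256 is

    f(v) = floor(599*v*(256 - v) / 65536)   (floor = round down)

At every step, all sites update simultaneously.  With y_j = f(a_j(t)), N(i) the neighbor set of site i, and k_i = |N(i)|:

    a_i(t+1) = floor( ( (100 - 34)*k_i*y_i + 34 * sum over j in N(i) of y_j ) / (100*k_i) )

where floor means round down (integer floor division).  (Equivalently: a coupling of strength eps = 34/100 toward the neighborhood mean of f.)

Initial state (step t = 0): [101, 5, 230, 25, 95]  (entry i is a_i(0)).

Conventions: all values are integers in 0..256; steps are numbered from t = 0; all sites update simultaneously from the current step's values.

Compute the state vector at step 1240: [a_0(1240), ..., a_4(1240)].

Answer: [146, 146, 146, 146, 146]
Key observation: The state at step 5, [146, 146, 146, 146, 146], reappears at step 6: the system is in a cycle of period 1 from step 5 on.  Therefore the state at step 1240 equals the state at step 5 + ((1240 - 5) mod 1) = 5, which is [146, 146, 146, 146, 146].

Derivation:
t=0: [101, 5, 230, 25, 95]
t=1: [119, 40, 46, 67, 124]
t=2: [136, 91, 90, 116, 143]
t=3: [146, 138, 138, 145, 147]
t=4: [146, 147, 147, 147, 146]
t=5: [146, 146, 146, 146, 146]
t=6: [146, 146, 146, 146, 146]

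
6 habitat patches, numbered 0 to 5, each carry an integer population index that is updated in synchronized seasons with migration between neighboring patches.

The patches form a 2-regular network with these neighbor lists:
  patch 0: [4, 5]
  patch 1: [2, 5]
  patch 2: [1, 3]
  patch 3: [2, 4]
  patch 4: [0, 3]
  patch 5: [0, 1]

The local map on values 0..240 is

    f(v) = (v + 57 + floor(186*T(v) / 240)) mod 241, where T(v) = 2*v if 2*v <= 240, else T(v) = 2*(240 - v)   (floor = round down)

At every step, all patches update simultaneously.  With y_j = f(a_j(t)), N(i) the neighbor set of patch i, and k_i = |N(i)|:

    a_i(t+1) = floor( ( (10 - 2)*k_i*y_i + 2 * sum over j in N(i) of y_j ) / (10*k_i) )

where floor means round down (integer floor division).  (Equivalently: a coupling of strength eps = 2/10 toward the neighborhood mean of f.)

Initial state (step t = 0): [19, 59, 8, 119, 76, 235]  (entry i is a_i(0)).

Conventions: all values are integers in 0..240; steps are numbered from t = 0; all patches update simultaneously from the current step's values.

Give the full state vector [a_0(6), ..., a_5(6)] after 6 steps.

Simulating step by step:
t=0: [19, 59, 8, 119, 76, 235]
t=1: [90, 179, 94, 103, 29, 77]
t=2: [50, 77, 60, 80, 116, 23]
t=3: [169, 42, 171, 48, 109, 111]
t=4: [95, 150, 108, 161, 101, 105]
t=5: [62, 101, 93, 95, 74, 82]
t=6: [174, 66, 55, 52, 30, 48]

Answer: [174, 66, 55, 52, 30, 48]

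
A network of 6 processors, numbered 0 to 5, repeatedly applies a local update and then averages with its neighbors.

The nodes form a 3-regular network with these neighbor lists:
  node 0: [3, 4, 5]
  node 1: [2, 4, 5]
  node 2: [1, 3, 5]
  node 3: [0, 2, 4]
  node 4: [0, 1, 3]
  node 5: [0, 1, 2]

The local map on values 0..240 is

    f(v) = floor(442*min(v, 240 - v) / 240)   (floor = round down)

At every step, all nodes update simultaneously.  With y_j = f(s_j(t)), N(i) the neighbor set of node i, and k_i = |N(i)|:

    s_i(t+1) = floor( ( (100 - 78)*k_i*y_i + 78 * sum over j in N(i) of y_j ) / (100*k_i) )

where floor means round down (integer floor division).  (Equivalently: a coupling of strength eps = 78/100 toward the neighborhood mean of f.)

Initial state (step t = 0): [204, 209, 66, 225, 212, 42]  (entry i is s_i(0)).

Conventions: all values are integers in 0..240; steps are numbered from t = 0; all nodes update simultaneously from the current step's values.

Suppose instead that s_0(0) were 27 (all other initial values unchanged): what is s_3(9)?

Answer: s_3(9) = 154
Key observation: This trace re-runs the system from the modified initial state.

Derivation:
t=0: [27, 209, 66, 225, 212, 42]
t=1: [51, 77, 68, 63, 45, 75]
t=2: [107, 120, 130, 103, 109, 123]
t=3: [200, 209, 206, 197, 201, 208]
t=4: [70, 62, 64, 70, 69, 62]
t=5: [124, 118, 118, 124, 124, 118]
t=6: [214, 215, 215, 214, 214, 215]
t=7: [46, 46, 46, 46, 46, 46]
t=8: [84, 84, 84, 84, 84, 84]
t=9: [154, 154, 154, 154, 154, 154]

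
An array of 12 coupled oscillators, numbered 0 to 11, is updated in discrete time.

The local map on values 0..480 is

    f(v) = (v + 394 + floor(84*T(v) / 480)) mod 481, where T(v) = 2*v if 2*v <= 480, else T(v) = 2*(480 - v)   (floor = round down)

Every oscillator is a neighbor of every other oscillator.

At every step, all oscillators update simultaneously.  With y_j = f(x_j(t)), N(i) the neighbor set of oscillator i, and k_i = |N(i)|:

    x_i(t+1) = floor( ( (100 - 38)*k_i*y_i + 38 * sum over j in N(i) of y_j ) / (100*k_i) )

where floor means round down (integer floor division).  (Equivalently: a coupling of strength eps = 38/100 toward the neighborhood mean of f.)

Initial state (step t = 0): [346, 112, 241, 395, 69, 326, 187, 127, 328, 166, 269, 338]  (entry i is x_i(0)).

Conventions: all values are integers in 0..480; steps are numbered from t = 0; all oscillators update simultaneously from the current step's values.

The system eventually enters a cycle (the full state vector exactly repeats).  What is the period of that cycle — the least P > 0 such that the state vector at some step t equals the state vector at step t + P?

Answer: 18
Key observation: The state at step 15, [238, 238, 238, 238, 238, 238, 238, 238, 238, 238, 238, 238], reappears at step 33 — and no state repeats earlier — so the cycle the system enters has period 18.

Derivation:
t=0: [346, 112, 241, 395, 69, 326, 187, 127, 328, 166, 269, 338]
t=1: [264, 123, 224, 282, 89, 256, 182, 134, 257, 165, 234, 261]
t=2: [223, 122, 201, 230, 95, 220, 168, 130, 221, 155, 209, 222]
t=3: [191, 111, 173, 196, 90, 189, 147, 117, 189, 137, 180, 190]
t=4: [152, 89, 138, 156, 72, 151, 117, 93, 151, 109, 144, 151]
t=5: [103, 54, 92, 106, 40, 102, 75, 57, 102, 69, 97, 102]
t=6: [90, 333, 81, 92, 322, 89, 68, 335, 89, 63, 85, 89]
t=7: [74, 228, 67, 76, 224, 74, 57, 229, 74, 335, 70, 74]
t=8: [58, 180, 53, 60, 177, 58, 326, 181, 58, 226, 55, 58]
t=9: [423, 238, 419, 425, 235, 423, 318, 239, 423, 275, 421, 423]
t=10: [336, 265, 335, 337, 263, 336, 296, 266, 336, 280, 336, 336]
t=11: [292, 265, 291, 292, 263, 292, 276, 265, 292, 270, 292, 292]
t=12: [267, 257, 267, 267, 256, 267, 261, 257, 267, 259, 267, 267]
t=13: [253, 249, 253, 253, 248, 253, 250, 249, 253, 250, 253, 253]
t=14: [244, 242, 244, 244, 242, 244, 243, 242, 244, 243, 244, 244]
t=15: [238, 238, 238, 238, 238, 238, 238, 238, 238, 238, 238, 238]
t=16: [234, 234, 234, 234, 234, 234, 234, 234, 234, 234, 234, 234]
t=17: [228, 228, 228, 228, 228, 228, 228, 228, 228, 228, 228, 228]
t=18: [220, 220, 220, 220, 220, 220, 220, 220, 220, 220, 220, 220]
t=19: [210, 210, 210, 210, 210, 210, 210, 210, 210, 210, 210, 210]
t=20: [196, 196, 196, 196, 196, 196, 196, 196, 196, 196, 196, 196]
t=21: [177, 177, 177, 177, 177, 177, 177, 177, 177, 177, 177, 177]
t=22: [151, 151, 151, 151, 151, 151, 151, 151, 151, 151, 151, 151]
t=23: [116, 116, 116, 116, 116, 116, 116, 116, 116, 116, 116, 116]
t=24: [69, 69, 69, 69, 69, 69, 69, 69, 69, 69, 69, 69]
t=25: [6, 6, 6, 6, 6, 6, 6, 6, 6, 6, 6, 6]
t=26: [402, 402, 402, 402, 402, 402, 402, 402, 402, 402, 402, 402]
t=27: [342, 342, 342, 342, 342, 342, 342, 342, 342, 342, 342, 342]
t=28: [303, 303, 303, 303, 303, 303, 303, 303, 303, 303, 303, 303]
t=29: [277, 277, 277, 277, 277, 277, 277, 277, 277, 277, 277, 277]
t=30: [261, 261, 261, 261, 261, 261, 261, 261, 261, 261, 261, 261]
t=31: [250, 250, 250, 250, 250, 250, 250, 250, 250, 250, 250, 250]
t=32: [243, 243, 243, 243, 243, 243, 243, 243, 243, 243, 243, 243]
t=33: [238, 238, 238, 238, 238, 238, 238, 238, 238, 238, 238, 238]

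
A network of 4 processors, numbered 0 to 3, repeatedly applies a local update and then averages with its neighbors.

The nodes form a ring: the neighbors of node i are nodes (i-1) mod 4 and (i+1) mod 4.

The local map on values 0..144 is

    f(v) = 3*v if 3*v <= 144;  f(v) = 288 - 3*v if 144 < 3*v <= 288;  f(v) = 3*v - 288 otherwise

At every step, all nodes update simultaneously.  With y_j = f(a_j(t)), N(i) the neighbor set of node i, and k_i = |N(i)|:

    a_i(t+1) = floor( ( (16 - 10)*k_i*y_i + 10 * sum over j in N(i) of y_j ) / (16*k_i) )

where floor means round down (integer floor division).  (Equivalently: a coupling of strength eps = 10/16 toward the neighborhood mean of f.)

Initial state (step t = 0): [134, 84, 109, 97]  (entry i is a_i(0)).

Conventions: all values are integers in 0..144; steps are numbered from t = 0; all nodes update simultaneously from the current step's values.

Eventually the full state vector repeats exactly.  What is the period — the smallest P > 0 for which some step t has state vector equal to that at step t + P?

Answer: 8
Key observation: The state at step 90, [9, 9, 9, 9], reappears at step 98 — and no state repeats earlier — so the cycle the system enters has period 8.

Derivation:
t=0: [134, 84, 109, 97]
t=1: [54, 61, 26, 48]
t=2: [125, 103, 107, 117]
t=3: [58, 45, 38, 61]
t=4: [117, 121, 117, 110]
t=5: [60, 67, 60, 55]
t=6: [106, 100, 106, 113]
t=7: [30, 23, 30, 37]
t=8: [90, 82, 90, 97]
t=9: [20, 27, 20, 12]
t=10: [59, 67, 59, 51]
t=11: [111, 102, 111, 120]
t=12: [45, 34, 45, 55]
t=13: [120, 122, 120, 130]
t=14: [83, 74, 83, 83]
t=15: [47, 49, 47, 39]
t=16: [133, 141, 133, 132]
t=17: [117, 120, 117, 109]
t=18: [58, 66, 58, 54]
t=19: [110, 105, 110, 118]
t=20: [44, 36, 44, 51]
t=21: [125, 123, 125, 133]
t=22: [92, 84, 92, 96]
t=23: [15, 21, 15, 7]
t=24: [43, 51, 43, 36]
t=25: [124, 131, 124, 121]
t=26: [87, 91, 87, 80]
t=27: [29, 22, 29, 34]
t=28: [85, 79, 85, 92]
t=29: [32, 39, 32, 25]
t=30: [96, 103, 96, 88]
t=31: [14, 7, 14, 9]
t=32: [30, 34, 30, 36]
t=33: [99, 94, 99, 96]
t=34: [5, 7, 5, 5]
t=35: [16, 17, 16, 15]
t=36: [48, 49, 48, 46]
t=37: [141, 142, 141, 141]
t=38: [135, 136, 135, 135]
t=39: [117, 118, 117, 117]
t=40: [63, 64, 63, 63]
t=41: [98, 97, 98, 99]
t=42: [6, 4, 6, 7]
t=43: [17, 15, 17, 19]
t=44: [51, 48, 51, 53]
t=45: [135, 138, 135, 132]
t=46: [117, 120, 117, 113]
t=47: [62, 66, 62, 58]
t=48: [102, 97, 102, 106]
t=49: [17, 12, 17, 22]
t=50: [51, 45, 51, 56]
t=51: [130, 135, 130, 129]
t=52: [105, 107, 105, 100]
t=53: [24, 29, 24, 21]
t=54: [73, 77, 73, 68]
t=55: [69, 64, 69, 74]
t=56: [81, 86, 81, 75]
t=57: [45, 39, 45, 51]
t=58: [129, 128, 129, 135]
t=59: [103, 97, 103, 105]
t=60: [17, 14, 17, 23]
t=61: [53, 47, 53, 57]
t=62: [129, 133, 129, 124]
t=63: [98, 103, 98, 93]
t=64: [11, 11, 11, 7]
t=65: [29, 33, 29, 28]
t=66: [89, 91, 89, 85]
t=67: [22, 18, 22, 25]
t=68: [65, 61, 65, 69]
t=69: [93, 97, 93, 88]
t=70: [11, 6, 11, 14]
t=71: [31, 27, 31, 36]
t=72: [93, 88, 93, 98]
t=73: [12, 14, 12, 7]
t=74: [33, 38, 33, 30]
t=75: [100, 104, 100, 95]
t=76: [12, 16, 12, 8]
t=77: [36, 40, 36, 31]
t=78: [107, 112, 107, 102]
t=79: [33, 38, 33, 27]
t=80: [98, 104, 98, 92]
t=81: [13, 12, 13, 8]
t=82: [33, 37, 33, 33]
t=83: [102, 103, 102, 99]
t=84: [16, 19, 16, 14]
t=85: [48, 51, 48, 45]
t=86: [138, 140, 138, 140]
t=87: [129, 128, 129, 128]
t=88: [97, 97, 97, 97]
t=89: [3, 3, 3, 3]
t=90: [9, 9, 9, 9]
t=91: [27, 27, 27, 27]
t=92: [81, 81, 81, 81]
t=93: [45, 45, 45, 45]
t=94: [135, 135, 135, 135]
t=95: [117, 117, 117, 117]
t=96: [63, 63, 63, 63]
t=97: [99, 99, 99, 99]
t=98: [9, 9, 9, 9]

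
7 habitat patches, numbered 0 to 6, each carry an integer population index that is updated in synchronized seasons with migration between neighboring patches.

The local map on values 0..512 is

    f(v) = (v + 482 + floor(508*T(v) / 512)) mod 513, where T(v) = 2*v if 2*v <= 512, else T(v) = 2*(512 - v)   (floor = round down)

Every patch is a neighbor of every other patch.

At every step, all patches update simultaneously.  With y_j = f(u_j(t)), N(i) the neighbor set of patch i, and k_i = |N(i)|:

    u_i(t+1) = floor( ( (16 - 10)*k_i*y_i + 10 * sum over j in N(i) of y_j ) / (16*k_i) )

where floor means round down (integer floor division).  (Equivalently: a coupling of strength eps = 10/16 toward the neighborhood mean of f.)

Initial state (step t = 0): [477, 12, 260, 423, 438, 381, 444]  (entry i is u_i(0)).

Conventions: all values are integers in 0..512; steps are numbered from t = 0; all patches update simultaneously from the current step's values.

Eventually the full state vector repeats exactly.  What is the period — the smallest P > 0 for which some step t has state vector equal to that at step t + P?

Simulating step by step:
t=0: [477, 12, 260, 423, 438, 381, 444]
t=1: [47, 47, 105, 61, 57, 72, 55]
t=2: [144, 144, 191, 156, 152, 164, 151]
t=3: [373, 373, 273, 383, 380, 390, 379]
t=4: [110, 110, 137, 107, 108, 105, 108]
t=5: [301, 301, 323, 299, 299, 297, 299]
t=6: [173, 173, 168, 174, 174, 174, 174]
t=7: [484, 484, 480, 485, 485, 485, 485]
t=8: [508, 508, 509, 507, 507, 507, 507]
t=9: [484, 484, 484, 484, 484, 484, 484]
t=10: [508, 508, 508, 508, 508, 508, 508]
t=11: [484, 484, 484, 484, 484, 484, 484]

Answer: 2
Key observation: The state at step 9, [484, 484, 484, 484, 484, 484, 484], reappears at step 11 — and no state repeats earlier — so the cycle the system enters has period 2.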